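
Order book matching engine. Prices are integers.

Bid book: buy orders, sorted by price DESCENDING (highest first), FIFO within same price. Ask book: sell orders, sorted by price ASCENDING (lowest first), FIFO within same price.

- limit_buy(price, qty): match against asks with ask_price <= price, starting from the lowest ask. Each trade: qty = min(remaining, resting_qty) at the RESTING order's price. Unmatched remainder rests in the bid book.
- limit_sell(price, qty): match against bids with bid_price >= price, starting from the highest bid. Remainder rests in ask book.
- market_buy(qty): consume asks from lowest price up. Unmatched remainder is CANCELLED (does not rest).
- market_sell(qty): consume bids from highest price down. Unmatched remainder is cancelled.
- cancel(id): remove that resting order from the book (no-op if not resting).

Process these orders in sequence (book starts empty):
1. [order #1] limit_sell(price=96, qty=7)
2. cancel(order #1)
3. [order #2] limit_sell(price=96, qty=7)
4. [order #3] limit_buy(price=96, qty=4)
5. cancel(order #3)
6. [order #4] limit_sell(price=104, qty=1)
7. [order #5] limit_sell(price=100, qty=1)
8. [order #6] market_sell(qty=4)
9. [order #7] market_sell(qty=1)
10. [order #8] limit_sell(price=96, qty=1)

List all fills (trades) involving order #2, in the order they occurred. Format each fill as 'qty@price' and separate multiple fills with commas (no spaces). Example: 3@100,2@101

After op 1 [order #1] limit_sell(price=96, qty=7): fills=none; bids=[-] asks=[#1:7@96]
After op 2 cancel(order #1): fills=none; bids=[-] asks=[-]
After op 3 [order #2] limit_sell(price=96, qty=7): fills=none; bids=[-] asks=[#2:7@96]
After op 4 [order #3] limit_buy(price=96, qty=4): fills=#3x#2:4@96; bids=[-] asks=[#2:3@96]
After op 5 cancel(order #3): fills=none; bids=[-] asks=[#2:3@96]
After op 6 [order #4] limit_sell(price=104, qty=1): fills=none; bids=[-] asks=[#2:3@96 #4:1@104]
After op 7 [order #5] limit_sell(price=100, qty=1): fills=none; bids=[-] asks=[#2:3@96 #5:1@100 #4:1@104]
After op 8 [order #6] market_sell(qty=4): fills=none; bids=[-] asks=[#2:3@96 #5:1@100 #4:1@104]
After op 9 [order #7] market_sell(qty=1): fills=none; bids=[-] asks=[#2:3@96 #5:1@100 #4:1@104]
After op 10 [order #8] limit_sell(price=96, qty=1): fills=none; bids=[-] asks=[#2:3@96 #8:1@96 #5:1@100 #4:1@104]

Answer: 4@96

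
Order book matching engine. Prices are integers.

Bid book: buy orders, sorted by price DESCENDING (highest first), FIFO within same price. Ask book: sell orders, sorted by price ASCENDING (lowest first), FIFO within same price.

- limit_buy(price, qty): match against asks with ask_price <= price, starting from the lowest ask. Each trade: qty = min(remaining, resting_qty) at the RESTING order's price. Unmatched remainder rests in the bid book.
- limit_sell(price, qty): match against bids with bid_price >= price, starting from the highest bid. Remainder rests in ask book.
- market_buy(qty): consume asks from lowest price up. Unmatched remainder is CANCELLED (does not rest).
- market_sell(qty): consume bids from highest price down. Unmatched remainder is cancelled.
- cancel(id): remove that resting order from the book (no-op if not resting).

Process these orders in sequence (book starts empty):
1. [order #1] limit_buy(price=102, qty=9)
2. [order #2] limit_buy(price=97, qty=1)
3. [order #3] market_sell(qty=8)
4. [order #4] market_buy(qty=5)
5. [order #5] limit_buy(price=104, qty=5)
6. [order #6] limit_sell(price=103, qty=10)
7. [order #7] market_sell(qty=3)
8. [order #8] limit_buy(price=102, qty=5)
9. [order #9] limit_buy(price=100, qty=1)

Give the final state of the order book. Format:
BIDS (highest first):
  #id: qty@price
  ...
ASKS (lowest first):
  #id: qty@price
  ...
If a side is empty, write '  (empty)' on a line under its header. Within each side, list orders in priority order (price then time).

Answer: BIDS (highest first):
  #8: 5@102
  #9: 1@100
ASKS (lowest first):
  #6: 5@103

Derivation:
After op 1 [order #1] limit_buy(price=102, qty=9): fills=none; bids=[#1:9@102] asks=[-]
After op 2 [order #2] limit_buy(price=97, qty=1): fills=none; bids=[#1:9@102 #2:1@97] asks=[-]
After op 3 [order #3] market_sell(qty=8): fills=#1x#3:8@102; bids=[#1:1@102 #2:1@97] asks=[-]
After op 4 [order #4] market_buy(qty=5): fills=none; bids=[#1:1@102 #2:1@97] asks=[-]
After op 5 [order #5] limit_buy(price=104, qty=5): fills=none; bids=[#5:5@104 #1:1@102 #2:1@97] asks=[-]
After op 6 [order #6] limit_sell(price=103, qty=10): fills=#5x#6:5@104; bids=[#1:1@102 #2:1@97] asks=[#6:5@103]
After op 7 [order #7] market_sell(qty=3): fills=#1x#7:1@102 #2x#7:1@97; bids=[-] asks=[#6:5@103]
After op 8 [order #8] limit_buy(price=102, qty=5): fills=none; bids=[#8:5@102] asks=[#6:5@103]
After op 9 [order #9] limit_buy(price=100, qty=1): fills=none; bids=[#8:5@102 #9:1@100] asks=[#6:5@103]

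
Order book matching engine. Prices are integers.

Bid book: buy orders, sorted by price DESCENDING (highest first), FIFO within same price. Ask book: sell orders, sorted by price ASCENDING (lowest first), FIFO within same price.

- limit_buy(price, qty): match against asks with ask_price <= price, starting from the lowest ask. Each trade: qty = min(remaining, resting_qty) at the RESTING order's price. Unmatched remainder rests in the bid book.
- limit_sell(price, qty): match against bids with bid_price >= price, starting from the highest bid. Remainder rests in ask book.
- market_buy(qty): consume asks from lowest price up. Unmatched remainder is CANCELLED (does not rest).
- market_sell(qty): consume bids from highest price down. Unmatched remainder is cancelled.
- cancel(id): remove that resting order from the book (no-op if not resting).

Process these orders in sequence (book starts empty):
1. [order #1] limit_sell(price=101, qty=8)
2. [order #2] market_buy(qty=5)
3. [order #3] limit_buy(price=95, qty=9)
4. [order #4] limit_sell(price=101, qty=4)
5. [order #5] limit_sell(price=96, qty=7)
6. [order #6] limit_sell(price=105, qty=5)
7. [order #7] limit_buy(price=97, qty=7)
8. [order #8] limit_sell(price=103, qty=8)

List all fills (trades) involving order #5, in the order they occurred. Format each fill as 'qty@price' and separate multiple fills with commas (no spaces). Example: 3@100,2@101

Answer: 7@96

Derivation:
After op 1 [order #1] limit_sell(price=101, qty=8): fills=none; bids=[-] asks=[#1:8@101]
After op 2 [order #2] market_buy(qty=5): fills=#2x#1:5@101; bids=[-] asks=[#1:3@101]
After op 3 [order #3] limit_buy(price=95, qty=9): fills=none; bids=[#3:9@95] asks=[#1:3@101]
After op 4 [order #4] limit_sell(price=101, qty=4): fills=none; bids=[#3:9@95] asks=[#1:3@101 #4:4@101]
After op 5 [order #5] limit_sell(price=96, qty=7): fills=none; bids=[#3:9@95] asks=[#5:7@96 #1:3@101 #4:4@101]
After op 6 [order #6] limit_sell(price=105, qty=5): fills=none; bids=[#3:9@95] asks=[#5:7@96 #1:3@101 #4:4@101 #6:5@105]
After op 7 [order #7] limit_buy(price=97, qty=7): fills=#7x#5:7@96; bids=[#3:9@95] asks=[#1:3@101 #4:4@101 #6:5@105]
After op 8 [order #8] limit_sell(price=103, qty=8): fills=none; bids=[#3:9@95] asks=[#1:3@101 #4:4@101 #8:8@103 #6:5@105]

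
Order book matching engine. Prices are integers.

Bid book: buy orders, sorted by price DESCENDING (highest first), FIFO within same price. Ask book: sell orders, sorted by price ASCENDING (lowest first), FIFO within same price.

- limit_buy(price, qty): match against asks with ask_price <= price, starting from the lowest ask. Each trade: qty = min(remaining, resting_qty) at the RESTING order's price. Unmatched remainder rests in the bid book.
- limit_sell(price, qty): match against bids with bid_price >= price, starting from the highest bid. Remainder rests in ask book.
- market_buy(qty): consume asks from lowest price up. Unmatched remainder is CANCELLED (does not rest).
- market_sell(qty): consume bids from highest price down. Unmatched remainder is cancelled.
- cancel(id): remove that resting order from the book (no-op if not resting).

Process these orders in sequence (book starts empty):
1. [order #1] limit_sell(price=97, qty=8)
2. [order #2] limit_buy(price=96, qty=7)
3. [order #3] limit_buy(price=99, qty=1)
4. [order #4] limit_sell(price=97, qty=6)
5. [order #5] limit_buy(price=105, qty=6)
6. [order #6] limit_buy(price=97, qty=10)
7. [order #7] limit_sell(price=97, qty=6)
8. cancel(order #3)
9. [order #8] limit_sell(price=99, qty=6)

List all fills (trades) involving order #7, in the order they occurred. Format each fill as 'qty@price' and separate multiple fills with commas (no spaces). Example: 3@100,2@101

Answer: 3@97

Derivation:
After op 1 [order #1] limit_sell(price=97, qty=8): fills=none; bids=[-] asks=[#1:8@97]
After op 2 [order #2] limit_buy(price=96, qty=7): fills=none; bids=[#2:7@96] asks=[#1:8@97]
After op 3 [order #3] limit_buy(price=99, qty=1): fills=#3x#1:1@97; bids=[#2:7@96] asks=[#1:7@97]
After op 4 [order #4] limit_sell(price=97, qty=6): fills=none; bids=[#2:7@96] asks=[#1:7@97 #4:6@97]
After op 5 [order #5] limit_buy(price=105, qty=6): fills=#5x#1:6@97; bids=[#2:7@96] asks=[#1:1@97 #4:6@97]
After op 6 [order #6] limit_buy(price=97, qty=10): fills=#6x#1:1@97 #6x#4:6@97; bids=[#6:3@97 #2:7@96] asks=[-]
After op 7 [order #7] limit_sell(price=97, qty=6): fills=#6x#7:3@97; bids=[#2:7@96] asks=[#7:3@97]
After op 8 cancel(order #3): fills=none; bids=[#2:7@96] asks=[#7:3@97]
After op 9 [order #8] limit_sell(price=99, qty=6): fills=none; bids=[#2:7@96] asks=[#7:3@97 #8:6@99]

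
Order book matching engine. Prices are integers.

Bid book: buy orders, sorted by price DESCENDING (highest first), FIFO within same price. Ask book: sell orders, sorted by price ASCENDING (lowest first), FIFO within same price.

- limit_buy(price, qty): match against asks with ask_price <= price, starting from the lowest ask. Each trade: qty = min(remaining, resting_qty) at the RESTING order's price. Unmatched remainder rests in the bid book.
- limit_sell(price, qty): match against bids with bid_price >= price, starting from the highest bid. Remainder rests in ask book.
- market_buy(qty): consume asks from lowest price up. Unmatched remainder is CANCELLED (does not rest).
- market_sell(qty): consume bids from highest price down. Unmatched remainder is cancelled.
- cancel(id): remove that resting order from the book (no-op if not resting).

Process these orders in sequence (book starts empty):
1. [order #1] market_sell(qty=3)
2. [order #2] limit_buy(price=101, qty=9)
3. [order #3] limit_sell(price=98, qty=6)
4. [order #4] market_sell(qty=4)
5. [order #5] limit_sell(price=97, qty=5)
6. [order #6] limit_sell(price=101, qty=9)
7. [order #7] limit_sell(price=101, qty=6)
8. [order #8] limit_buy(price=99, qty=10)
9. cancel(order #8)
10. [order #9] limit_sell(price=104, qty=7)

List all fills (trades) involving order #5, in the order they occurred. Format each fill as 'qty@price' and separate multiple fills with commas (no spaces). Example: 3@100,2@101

After op 1 [order #1] market_sell(qty=3): fills=none; bids=[-] asks=[-]
After op 2 [order #2] limit_buy(price=101, qty=9): fills=none; bids=[#2:9@101] asks=[-]
After op 3 [order #3] limit_sell(price=98, qty=6): fills=#2x#3:6@101; bids=[#2:3@101] asks=[-]
After op 4 [order #4] market_sell(qty=4): fills=#2x#4:3@101; bids=[-] asks=[-]
After op 5 [order #5] limit_sell(price=97, qty=5): fills=none; bids=[-] asks=[#5:5@97]
After op 6 [order #6] limit_sell(price=101, qty=9): fills=none; bids=[-] asks=[#5:5@97 #6:9@101]
After op 7 [order #7] limit_sell(price=101, qty=6): fills=none; bids=[-] asks=[#5:5@97 #6:9@101 #7:6@101]
After op 8 [order #8] limit_buy(price=99, qty=10): fills=#8x#5:5@97; bids=[#8:5@99] asks=[#6:9@101 #7:6@101]
After op 9 cancel(order #8): fills=none; bids=[-] asks=[#6:9@101 #7:6@101]
After op 10 [order #9] limit_sell(price=104, qty=7): fills=none; bids=[-] asks=[#6:9@101 #7:6@101 #9:7@104]

Answer: 5@97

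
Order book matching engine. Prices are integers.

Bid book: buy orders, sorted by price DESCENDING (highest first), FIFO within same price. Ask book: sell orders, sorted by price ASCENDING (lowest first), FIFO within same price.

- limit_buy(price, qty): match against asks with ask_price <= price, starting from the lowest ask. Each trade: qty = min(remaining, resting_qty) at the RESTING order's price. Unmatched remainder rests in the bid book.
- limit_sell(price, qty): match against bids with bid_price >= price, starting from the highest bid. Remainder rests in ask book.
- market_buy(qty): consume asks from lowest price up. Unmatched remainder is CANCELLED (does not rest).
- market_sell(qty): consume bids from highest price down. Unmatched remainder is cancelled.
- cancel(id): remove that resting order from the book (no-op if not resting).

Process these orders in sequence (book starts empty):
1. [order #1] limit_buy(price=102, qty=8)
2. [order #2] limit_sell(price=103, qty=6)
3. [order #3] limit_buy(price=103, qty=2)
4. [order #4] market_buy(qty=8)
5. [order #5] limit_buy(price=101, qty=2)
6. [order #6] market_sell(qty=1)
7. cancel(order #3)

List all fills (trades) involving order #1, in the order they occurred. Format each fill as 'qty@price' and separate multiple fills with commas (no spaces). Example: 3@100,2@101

After op 1 [order #1] limit_buy(price=102, qty=8): fills=none; bids=[#1:8@102] asks=[-]
After op 2 [order #2] limit_sell(price=103, qty=6): fills=none; bids=[#1:8@102] asks=[#2:6@103]
After op 3 [order #3] limit_buy(price=103, qty=2): fills=#3x#2:2@103; bids=[#1:8@102] asks=[#2:4@103]
After op 4 [order #4] market_buy(qty=8): fills=#4x#2:4@103; bids=[#1:8@102] asks=[-]
After op 5 [order #5] limit_buy(price=101, qty=2): fills=none; bids=[#1:8@102 #5:2@101] asks=[-]
After op 6 [order #6] market_sell(qty=1): fills=#1x#6:1@102; bids=[#1:7@102 #5:2@101] asks=[-]
After op 7 cancel(order #3): fills=none; bids=[#1:7@102 #5:2@101] asks=[-]

Answer: 1@102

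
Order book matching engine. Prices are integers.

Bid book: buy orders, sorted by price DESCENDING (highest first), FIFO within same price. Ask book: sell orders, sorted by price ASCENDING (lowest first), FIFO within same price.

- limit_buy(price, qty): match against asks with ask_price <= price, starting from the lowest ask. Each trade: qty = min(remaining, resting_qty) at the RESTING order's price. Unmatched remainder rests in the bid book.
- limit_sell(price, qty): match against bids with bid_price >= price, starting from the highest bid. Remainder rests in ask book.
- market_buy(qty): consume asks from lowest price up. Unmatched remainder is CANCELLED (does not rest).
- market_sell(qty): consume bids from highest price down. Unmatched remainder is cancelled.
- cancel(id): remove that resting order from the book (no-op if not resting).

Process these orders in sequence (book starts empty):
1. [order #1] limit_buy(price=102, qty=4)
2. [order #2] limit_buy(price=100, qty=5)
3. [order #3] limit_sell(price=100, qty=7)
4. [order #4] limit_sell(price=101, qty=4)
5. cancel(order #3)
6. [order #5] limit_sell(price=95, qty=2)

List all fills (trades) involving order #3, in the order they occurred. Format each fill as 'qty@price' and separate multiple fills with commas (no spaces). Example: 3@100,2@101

After op 1 [order #1] limit_buy(price=102, qty=4): fills=none; bids=[#1:4@102] asks=[-]
After op 2 [order #2] limit_buy(price=100, qty=5): fills=none; bids=[#1:4@102 #2:5@100] asks=[-]
After op 3 [order #3] limit_sell(price=100, qty=7): fills=#1x#3:4@102 #2x#3:3@100; bids=[#2:2@100] asks=[-]
After op 4 [order #4] limit_sell(price=101, qty=4): fills=none; bids=[#2:2@100] asks=[#4:4@101]
After op 5 cancel(order #3): fills=none; bids=[#2:2@100] asks=[#4:4@101]
After op 6 [order #5] limit_sell(price=95, qty=2): fills=#2x#5:2@100; bids=[-] asks=[#4:4@101]

Answer: 4@102,3@100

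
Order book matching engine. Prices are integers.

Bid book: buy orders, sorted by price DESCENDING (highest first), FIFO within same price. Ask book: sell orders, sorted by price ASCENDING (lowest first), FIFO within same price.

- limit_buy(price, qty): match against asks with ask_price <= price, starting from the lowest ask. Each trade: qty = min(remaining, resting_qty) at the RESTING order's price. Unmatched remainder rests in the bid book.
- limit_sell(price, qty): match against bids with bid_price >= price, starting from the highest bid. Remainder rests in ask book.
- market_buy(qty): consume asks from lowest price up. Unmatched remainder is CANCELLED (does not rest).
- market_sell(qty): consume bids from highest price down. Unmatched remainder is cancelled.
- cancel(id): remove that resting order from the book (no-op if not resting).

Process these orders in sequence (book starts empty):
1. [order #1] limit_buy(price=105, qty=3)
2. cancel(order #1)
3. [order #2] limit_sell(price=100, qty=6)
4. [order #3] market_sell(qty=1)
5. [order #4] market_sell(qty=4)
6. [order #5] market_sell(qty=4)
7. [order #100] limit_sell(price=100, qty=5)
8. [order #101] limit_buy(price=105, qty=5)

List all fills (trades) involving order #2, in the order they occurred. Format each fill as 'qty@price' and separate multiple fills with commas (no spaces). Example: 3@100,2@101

After op 1 [order #1] limit_buy(price=105, qty=3): fills=none; bids=[#1:3@105] asks=[-]
After op 2 cancel(order #1): fills=none; bids=[-] asks=[-]
After op 3 [order #2] limit_sell(price=100, qty=6): fills=none; bids=[-] asks=[#2:6@100]
After op 4 [order #3] market_sell(qty=1): fills=none; bids=[-] asks=[#2:6@100]
After op 5 [order #4] market_sell(qty=4): fills=none; bids=[-] asks=[#2:6@100]
After op 6 [order #5] market_sell(qty=4): fills=none; bids=[-] asks=[#2:6@100]
After op 7 [order #100] limit_sell(price=100, qty=5): fills=none; bids=[-] asks=[#2:6@100 #100:5@100]
After op 8 [order #101] limit_buy(price=105, qty=5): fills=#101x#2:5@100; bids=[-] asks=[#2:1@100 #100:5@100]

Answer: 5@100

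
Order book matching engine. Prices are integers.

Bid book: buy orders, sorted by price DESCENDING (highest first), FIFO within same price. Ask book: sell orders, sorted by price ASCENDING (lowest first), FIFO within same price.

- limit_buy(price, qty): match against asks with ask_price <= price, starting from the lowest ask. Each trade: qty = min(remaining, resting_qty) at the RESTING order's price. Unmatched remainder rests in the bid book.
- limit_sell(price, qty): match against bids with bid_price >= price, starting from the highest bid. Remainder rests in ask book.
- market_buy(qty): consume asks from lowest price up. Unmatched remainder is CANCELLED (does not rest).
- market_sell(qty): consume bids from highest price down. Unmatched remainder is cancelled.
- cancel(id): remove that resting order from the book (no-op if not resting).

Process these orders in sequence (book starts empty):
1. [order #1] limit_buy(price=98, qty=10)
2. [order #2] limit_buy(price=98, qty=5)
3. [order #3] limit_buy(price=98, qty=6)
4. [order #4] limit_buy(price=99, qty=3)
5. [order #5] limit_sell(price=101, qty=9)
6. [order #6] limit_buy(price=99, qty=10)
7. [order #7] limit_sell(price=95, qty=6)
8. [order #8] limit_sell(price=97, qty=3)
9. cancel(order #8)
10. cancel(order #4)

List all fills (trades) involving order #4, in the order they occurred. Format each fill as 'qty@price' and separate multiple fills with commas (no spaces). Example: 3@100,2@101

Answer: 3@99

Derivation:
After op 1 [order #1] limit_buy(price=98, qty=10): fills=none; bids=[#1:10@98] asks=[-]
After op 2 [order #2] limit_buy(price=98, qty=5): fills=none; bids=[#1:10@98 #2:5@98] asks=[-]
After op 3 [order #3] limit_buy(price=98, qty=6): fills=none; bids=[#1:10@98 #2:5@98 #3:6@98] asks=[-]
After op 4 [order #4] limit_buy(price=99, qty=3): fills=none; bids=[#4:3@99 #1:10@98 #2:5@98 #3:6@98] asks=[-]
After op 5 [order #5] limit_sell(price=101, qty=9): fills=none; bids=[#4:3@99 #1:10@98 #2:5@98 #3:6@98] asks=[#5:9@101]
After op 6 [order #6] limit_buy(price=99, qty=10): fills=none; bids=[#4:3@99 #6:10@99 #1:10@98 #2:5@98 #3:6@98] asks=[#5:9@101]
After op 7 [order #7] limit_sell(price=95, qty=6): fills=#4x#7:3@99 #6x#7:3@99; bids=[#6:7@99 #1:10@98 #2:5@98 #3:6@98] asks=[#5:9@101]
After op 8 [order #8] limit_sell(price=97, qty=3): fills=#6x#8:3@99; bids=[#6:4@99 #1:10@98 #2:5@98 #3:6@98] asks=[#5:9@101]
After op 9 cancel(order #8): fills=none; bids=[#6:4@99 #1:10@98 #2:5@98 #3:6@98] asks=[#5:9@101]
After op 10 cancel(order #4): fills=none; bids=[#6:4@99 #1:10@98 #2:5@98 #3:6@98] asks=[#5:9@101]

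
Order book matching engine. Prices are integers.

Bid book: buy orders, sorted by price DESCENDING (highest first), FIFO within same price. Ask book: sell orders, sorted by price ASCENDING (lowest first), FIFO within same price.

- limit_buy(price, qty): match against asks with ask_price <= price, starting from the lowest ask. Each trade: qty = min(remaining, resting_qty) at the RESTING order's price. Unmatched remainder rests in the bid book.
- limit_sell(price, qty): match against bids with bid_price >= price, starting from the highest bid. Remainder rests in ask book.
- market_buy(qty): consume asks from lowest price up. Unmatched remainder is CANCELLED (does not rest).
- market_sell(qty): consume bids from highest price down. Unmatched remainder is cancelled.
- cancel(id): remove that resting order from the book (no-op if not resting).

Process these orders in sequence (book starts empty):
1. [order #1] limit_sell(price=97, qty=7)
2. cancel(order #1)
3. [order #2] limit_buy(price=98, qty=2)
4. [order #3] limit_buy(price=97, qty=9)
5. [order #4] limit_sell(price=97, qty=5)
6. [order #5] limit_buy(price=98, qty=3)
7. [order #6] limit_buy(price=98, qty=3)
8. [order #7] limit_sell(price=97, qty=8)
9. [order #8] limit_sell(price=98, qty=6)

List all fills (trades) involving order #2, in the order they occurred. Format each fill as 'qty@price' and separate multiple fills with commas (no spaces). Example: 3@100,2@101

Answer: 2@98

Derivation:
After op 1 [order #1] limit_sell(price=97, qty=7): fills=none; bids=[-] asks=[#1:7@97]
After op 2 cancel(order #1): fills=none; bids=[-] asks=[-]
After op 3 [order #2] limit_buy(price=98, qty=2): fills=none; bids=[#2:2@98] asks=[-]
After op 4 [order #3] limit_buy(price=97, qty=9): fills=none; bids=[#2:2@98 #3:9@97] asks=[-]
After op 5 [order #4] limit_sell(price=97, qty=5): fills=#2x#4:2@98 #3x#4:3@97; bids=[#3:6@97] asks=[-]
After op 6 [order #5] limit_buy(price=98, qty=3): fills=none; bids=[#5:3@98 #3:6@97] asks=[-]
After op 7 [order #6] limit_buy(price=98, qty=3): fills=none; bids=[#5:3@98 #6:3@98 #3:6@97] asks=[-]
After op 8 [order #7] limit_sell(price=97, qty=8): fills=#5x#7:3@98 #6x#7:3@98 #3x#7:2@97; bids=[#3:4@97] asks=[-]
After op 9 [order #8] limit_sell(price=98, qty=6): fills=none; bids=[#3:4@97] asks=[#8:6@98]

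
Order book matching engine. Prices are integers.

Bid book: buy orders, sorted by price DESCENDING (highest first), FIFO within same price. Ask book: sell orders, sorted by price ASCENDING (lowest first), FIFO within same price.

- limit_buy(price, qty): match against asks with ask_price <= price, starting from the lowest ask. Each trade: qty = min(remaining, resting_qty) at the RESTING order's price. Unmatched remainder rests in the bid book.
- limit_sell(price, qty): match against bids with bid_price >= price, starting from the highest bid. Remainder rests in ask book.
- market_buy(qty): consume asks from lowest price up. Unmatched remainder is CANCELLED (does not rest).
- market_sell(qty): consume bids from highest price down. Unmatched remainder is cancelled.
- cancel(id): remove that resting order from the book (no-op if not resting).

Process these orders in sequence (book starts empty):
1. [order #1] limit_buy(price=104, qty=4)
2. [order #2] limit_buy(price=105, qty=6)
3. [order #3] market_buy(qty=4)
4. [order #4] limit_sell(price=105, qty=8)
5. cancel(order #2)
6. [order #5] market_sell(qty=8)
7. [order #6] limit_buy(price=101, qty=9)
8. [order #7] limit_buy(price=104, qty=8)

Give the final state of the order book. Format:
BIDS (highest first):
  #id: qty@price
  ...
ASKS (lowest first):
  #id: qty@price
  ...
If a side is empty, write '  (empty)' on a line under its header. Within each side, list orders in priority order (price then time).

Answer: BIDS (highest first):
  #7: 8@104
  #6: 9@101
ASKS (lowest first):
  #4: 2@105

Derivation:
After op 1 [order #1] limit_buy(price=104, qty=4): fills=none; bids=[#1:4@104] asks=[-]
After op 2 [order #2] limit_buy(price=105, qty=6): fills=none; bids=[#2:6@105 #1:4@104] asks=[-]
After op 3 [order #3] market_buy(qty=4): fills=none; bids=[#2:6@105 #1:4@104] asks=[-]
After op 4 [order #4] limit_sell(price=105, qty=8): fills=#2x#4:6@105; bids=[#1:4@104] asks=[#4:2@105]
After op 5 cancel(order #2): fills=none; bids=[#1:4@104] asks=[#4:2@105]
After op 6 [order #5] market_sell(qty=8): fills=#1x#5:4@104; bids=[-] asks=[#4:2@105]
After op 7 [order #6] limit_buy(price=101, qty=9): fills=none; bids=[#6:9@101] asks=[#4:2@105]
After op 8 [order #7] limit_buy(price=104, qty=8): fills=none; bids=[#7:8@104 #6:9@101] asks=[#4:2@105]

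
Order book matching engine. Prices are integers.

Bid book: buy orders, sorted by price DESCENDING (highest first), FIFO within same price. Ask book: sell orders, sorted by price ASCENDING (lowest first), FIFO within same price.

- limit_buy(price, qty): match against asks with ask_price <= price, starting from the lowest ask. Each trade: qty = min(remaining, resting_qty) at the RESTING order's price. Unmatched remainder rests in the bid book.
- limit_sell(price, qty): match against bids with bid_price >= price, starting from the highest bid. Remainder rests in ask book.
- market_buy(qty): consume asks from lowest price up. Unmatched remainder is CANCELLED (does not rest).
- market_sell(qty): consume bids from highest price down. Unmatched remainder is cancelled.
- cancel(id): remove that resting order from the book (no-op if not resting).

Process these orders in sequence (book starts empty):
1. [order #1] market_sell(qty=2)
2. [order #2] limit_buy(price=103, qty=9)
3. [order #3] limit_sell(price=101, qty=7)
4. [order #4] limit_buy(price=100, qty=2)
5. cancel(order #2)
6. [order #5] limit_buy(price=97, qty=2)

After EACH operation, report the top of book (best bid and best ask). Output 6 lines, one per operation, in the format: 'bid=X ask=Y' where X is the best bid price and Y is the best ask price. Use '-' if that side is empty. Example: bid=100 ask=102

After op 1 [order #1] market_sell(qty=2): fills=none; bids=[-] asks=[-]
After op 2 [order #2] limit_buy(price=103, qty=9): fills=none; bids=[#2:9@103] asks=[-]
After op 3 [order #3] limit_sell(price=101, qty=7): fills=#2x#3:7@103; bids=[#2:2@103] asks=[-]
After op 4 [order #4] limit_buy(price=100, qty=2): fills=none; bids=[#2:2@103 #4:2@100] asks=[-]
After op 5 cancel(order #2): fills=none; bids=[#4:2@100] asks=[-]
After op 6 [order #5] limit_buy(price=97, qty=2): fills=none; bids=[#4:2@100 #5:2@97] asks=[-]

Answer: bid=- ask=-
bid=103 ask=-
bid=103 ask=-
bid=103 ask=-
bid=100 ask=-
bid=100 ask=-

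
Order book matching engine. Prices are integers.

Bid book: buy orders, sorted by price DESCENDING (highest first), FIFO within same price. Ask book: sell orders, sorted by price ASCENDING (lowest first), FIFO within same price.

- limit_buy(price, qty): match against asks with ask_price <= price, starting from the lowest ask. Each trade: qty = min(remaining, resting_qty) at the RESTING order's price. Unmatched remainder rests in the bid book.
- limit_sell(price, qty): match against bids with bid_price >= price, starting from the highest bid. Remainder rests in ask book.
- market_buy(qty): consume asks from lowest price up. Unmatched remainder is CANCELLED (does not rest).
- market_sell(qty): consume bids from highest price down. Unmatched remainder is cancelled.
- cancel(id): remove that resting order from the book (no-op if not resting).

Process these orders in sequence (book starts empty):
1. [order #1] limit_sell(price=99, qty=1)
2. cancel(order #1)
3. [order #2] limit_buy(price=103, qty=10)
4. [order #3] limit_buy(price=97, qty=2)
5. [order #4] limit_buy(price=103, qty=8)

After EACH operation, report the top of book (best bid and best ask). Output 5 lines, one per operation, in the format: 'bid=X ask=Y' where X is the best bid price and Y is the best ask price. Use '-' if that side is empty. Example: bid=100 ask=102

Answer: bid=- ask=99
bid=- ask=-
bid=103 ask=-
bid=103 ask=-
bid=103 ask=-

Derivation:
After op 1 [order #1] limit_sell(price=99, qty=1): fills=none; bids=[-] asks=[#1:1@99]
After op 2 cancel(order #1): fills=none; bids=[-] asks=[-]
After op 3 [order #2] limit_buy(price=103, qty=10): fills=none; bids=[#2:10@103] asks=[-]
After op 4 [order #3] limit_buy(price=97, qty=2): fills=none; bids=[#2:10@103 #3:2@97] asks=[-]
After op 5 [order #4] limit_buy(price=103, qty=8): fills=none; bids=[#2:10@103 #4:8@103 #3:2@97] asks=[-]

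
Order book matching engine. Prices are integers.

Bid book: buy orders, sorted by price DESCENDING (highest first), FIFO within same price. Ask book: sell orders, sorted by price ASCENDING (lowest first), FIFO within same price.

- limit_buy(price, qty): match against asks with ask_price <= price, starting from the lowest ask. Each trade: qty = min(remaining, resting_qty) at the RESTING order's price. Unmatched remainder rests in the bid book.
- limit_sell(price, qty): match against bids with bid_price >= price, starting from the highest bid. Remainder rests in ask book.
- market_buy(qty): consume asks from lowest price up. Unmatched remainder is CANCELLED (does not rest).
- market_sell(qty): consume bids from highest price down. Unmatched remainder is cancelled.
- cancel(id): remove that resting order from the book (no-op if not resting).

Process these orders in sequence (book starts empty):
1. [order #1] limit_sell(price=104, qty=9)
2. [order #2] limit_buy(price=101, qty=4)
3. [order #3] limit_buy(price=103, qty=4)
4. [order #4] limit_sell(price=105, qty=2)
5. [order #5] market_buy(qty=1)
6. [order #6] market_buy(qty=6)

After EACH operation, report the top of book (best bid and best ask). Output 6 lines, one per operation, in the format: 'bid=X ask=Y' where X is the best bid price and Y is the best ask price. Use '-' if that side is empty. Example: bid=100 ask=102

After op 1 [order #1] limit_sell(price=104, qty=9): fills=none; bids=[-] asks=[#1:9@104]
After op 2 [order #2] limit_buy(price=101, qty=4): fills=none; bids=[#2:4@101] asks=[#1:9@104]
After op 3 [order #3] limit_buy(price=103, qty=4): fills=none; bids=[#3:4@103 #2:4@101] asks=[#1:9@104]
After op 4 [order #4] limit_sell(price=105, qty=2): fills=none; bids=[#3:4@103 #2:4@101] asks=[#1:9@104 #4:2@105]
After op 5 [order #5] market_buy(qty=1): fills=#5x#1:1@104; bids=[#3:4@103 #2:4@101] asks=[#1:8@104 #4:2@105]
After op 6 [order #6] market_buy(qty=6): fills=#6x#1:6@104; bids=[#3:4@103 #2:4@101] asks=[#1:2@104 #4:2@105]

Answer: bid=- ask=104
bid=101 ask=104
bid=103 ask=104
bid=103 ask=104
bid=103 ask=104
bid=103 ask=104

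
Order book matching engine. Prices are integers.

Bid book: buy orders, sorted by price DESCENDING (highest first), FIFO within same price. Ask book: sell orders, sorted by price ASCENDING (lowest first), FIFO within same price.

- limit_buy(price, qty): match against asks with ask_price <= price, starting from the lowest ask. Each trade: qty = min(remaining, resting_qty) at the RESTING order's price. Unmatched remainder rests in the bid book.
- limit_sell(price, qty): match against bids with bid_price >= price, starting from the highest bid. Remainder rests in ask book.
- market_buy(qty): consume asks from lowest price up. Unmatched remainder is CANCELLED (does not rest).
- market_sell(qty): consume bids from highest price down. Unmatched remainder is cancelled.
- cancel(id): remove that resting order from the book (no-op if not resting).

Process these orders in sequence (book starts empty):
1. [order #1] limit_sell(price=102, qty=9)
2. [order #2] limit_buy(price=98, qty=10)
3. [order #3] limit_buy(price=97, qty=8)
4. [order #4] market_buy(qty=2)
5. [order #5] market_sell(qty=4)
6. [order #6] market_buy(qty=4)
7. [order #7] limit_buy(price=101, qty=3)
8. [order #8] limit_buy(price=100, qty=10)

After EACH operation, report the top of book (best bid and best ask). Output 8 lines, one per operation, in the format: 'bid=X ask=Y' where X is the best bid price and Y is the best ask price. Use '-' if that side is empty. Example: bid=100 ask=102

After op 1 [order #1] limit_sell(price=102, qty=9): fills=none; bids=[-] asks=[#1:9@102]
After op 2 [order #2] limit_buy(price=98, qty=10): fills=none; bids=[#2:10@98] asks=[#1:9@102]
After op 3 [order #3] limit_buy(price=97, qty=8): fills=none; bids=[#2:10@98 #3:8@97] asks=[#1:9@102]
After op 4 [order #4] market_buy(qty=2): fills=#4x#1:2@102; bids=[#2:10@98 #3:8@97] asks=[#1:7@102]
After op 5 [order #5] market_sell(qty=4): fills=#2x#5:4@98; bids=[#2:6@98 #3:8@97] asks=[#1:7@102]
After op 6 [order #6] market_buy(qty=4): fills=#6x#1:4@102; bids=[#2:6@98 #3:8@97] asks=[#1:3@102]
After op 7 [order #7] limit_buy(price=101, qty=3): fills=none; bids=[#7:3@101 #2:6@98 #3:8@97] asks=[#1:3@102]
After op 8 [order #8] limit_buy(price=100, qty=10): fills=none; bids=[#7:3@101 #8:10@100 #2:6@98 #3:8@97] asks=[#1:3@102]

Answer: bid=- ask=102
bid=98 ask=102
bid=98 ask=102
bid=98 ask=102
bid=98 ask=102
bid=98 ask=102
bid=101 ask=102
bid=101 ask=102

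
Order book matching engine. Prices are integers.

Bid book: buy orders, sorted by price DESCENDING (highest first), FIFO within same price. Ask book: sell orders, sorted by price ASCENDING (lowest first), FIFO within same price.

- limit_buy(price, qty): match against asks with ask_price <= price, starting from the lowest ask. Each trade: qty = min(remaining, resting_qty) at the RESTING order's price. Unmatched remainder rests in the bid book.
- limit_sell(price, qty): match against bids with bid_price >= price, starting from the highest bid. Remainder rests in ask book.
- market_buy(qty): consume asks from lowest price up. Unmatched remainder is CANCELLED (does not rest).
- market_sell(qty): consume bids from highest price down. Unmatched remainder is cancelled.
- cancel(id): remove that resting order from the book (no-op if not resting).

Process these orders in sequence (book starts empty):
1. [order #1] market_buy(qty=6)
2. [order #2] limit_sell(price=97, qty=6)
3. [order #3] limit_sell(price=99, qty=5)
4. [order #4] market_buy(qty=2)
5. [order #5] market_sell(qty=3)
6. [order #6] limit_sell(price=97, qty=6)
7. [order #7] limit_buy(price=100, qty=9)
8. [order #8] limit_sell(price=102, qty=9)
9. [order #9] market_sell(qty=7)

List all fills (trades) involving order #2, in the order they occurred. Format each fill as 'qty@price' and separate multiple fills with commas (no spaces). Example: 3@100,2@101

Answer: 2@97,4@97

Derivation:
After op 1 [order #1] market_buy(qty=6): fills=none; bids=[-] asks=[-]
After op 2 [order #2] limit_sell(price=97, qty=6): fills=none; bids=[-] asks=[#2:6@97]
After op 3 [order #3] limit_sell(price=99, qty=5): fills=none; bids=[-] asks=[#2:6@97 #3:5@99]
After op 4 [order #4] market_buy(qty=2): fills=#4x#2:2@97; bids=[-] asks=[#2:4@97 #3:5@99]
After op 5 [order #5] market_sell(qty=3): fills=none; bids=[-] asks=[#2:4@97 #3:5@99]
After op 6 [order #6] limit_sell(price=97, qty=6): fills=none; bids=[-] asks=[#2:4@97 #6:6@97 #3:5@99]
After op 7 [order #7] limit_buy(price=100, qty=9): fills=#7x#2:4@97 #7x#6:5@97; bids=[-] asks=[#6:1@97 #3:5@99]
After op 8 [order #8] limit_sell(price=102, qty=9): fills=none; bids=[-] asks=[#6:1@97 #3:5@99 #8:9@102]
After op 9 [order #9] market_sell(qty=7): fills=none; bids=[-] asks=[#6:1@97 #3:5@99 #8:9@102]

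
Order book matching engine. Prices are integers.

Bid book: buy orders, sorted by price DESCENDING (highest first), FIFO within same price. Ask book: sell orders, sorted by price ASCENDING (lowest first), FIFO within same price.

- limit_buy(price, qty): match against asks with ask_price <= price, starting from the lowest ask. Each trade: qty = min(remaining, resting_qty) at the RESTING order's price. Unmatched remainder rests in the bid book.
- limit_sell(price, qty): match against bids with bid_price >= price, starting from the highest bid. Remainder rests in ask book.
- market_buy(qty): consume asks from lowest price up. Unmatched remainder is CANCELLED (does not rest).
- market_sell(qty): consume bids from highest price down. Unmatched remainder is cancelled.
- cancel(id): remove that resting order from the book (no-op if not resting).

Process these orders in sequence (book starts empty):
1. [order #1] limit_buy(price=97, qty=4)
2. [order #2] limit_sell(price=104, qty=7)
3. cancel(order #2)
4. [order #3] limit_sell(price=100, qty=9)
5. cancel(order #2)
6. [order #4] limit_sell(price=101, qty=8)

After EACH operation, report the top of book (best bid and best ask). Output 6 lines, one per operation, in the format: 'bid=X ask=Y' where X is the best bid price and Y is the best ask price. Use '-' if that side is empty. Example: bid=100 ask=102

After op 1 [order #1] limit_buy(price=97, qty=4): fills=none; bids=[#1:4@97] asks=[-]
After op 2 [order #2] limit_sell(price=104, qty=7): fills=none; bids=[#1:4@97] asks=[#2:7@104]
After op 3 cancel(order #2): fills=none; bids=[#1:4@97] asks=[-]
After op 4 [order #3] limit_sell(price=100, qty=9): fills=none; bids=[#1:4@97] asks=[#3:9@100]
After op 5 cancel(order #2): fills=none; bids=[#1:4@97] asks=[#3:9@100]
After op 6 [order #4] limit_sell(price=101, qty=8): fills=none; bids=[#1:4@97] asks=[#3:9@100 #4:8@101]

Answer: bid=97 ask=-
bid=97 ask=104
bid=97 ask=-
bid=97 ask=100
bid=97 ask=100
bid=97 ask=100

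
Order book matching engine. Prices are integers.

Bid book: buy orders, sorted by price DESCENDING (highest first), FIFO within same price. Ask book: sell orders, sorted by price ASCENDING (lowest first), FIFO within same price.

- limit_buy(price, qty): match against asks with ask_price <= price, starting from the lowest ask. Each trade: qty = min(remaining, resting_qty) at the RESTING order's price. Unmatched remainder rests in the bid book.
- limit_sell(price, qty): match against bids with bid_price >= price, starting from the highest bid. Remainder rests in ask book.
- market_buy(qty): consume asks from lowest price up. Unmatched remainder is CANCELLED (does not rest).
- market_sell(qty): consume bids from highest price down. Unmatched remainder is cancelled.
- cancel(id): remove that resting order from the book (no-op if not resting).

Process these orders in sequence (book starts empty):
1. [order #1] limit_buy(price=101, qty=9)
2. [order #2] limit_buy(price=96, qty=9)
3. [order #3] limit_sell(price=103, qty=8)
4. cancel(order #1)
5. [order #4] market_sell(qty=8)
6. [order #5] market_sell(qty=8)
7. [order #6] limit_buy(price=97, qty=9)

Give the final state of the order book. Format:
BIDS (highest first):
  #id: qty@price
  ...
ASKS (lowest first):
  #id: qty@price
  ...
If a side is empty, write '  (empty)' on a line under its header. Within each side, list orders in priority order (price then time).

Answer: BIDS (highest first):
  #6: 9@97
ASKS (lowest first):
  #3: 8@103

Derivation:
After op 1 [order #1] limit_buy(price=101, qty=9): fills=none; bids=[#1:9@101] asks=[-]
After op 2 [order #2] limit_buy(price=96, qty=9): fills=none; bids=[#1:9@101 #2:9@96] asks=[-]
After op 3 [order #3] limit_sell(price=103, qty=8): fills=none; bids=[#1:9@101 #2:9@96] asks=[#3:8@103]
After op 4 cancel(order #1): fills=none; bids=[#2:9@96] asks=[#3:8@103]
After op 5 [order #4] market_sell(qty=8): fills=#2x#4:8@96; bids=[#2:1@96] asks=[#3:8@103]
After op 6 [order #5] market_sell(qty=8): fills=#2x#5:1@96; bids=[-] asks=[#3:8@103]
After op 7 [order #6] limit_buy(price=97, qty=9): fills=none; bids=[#6:9@97] asks=[#3:8@103]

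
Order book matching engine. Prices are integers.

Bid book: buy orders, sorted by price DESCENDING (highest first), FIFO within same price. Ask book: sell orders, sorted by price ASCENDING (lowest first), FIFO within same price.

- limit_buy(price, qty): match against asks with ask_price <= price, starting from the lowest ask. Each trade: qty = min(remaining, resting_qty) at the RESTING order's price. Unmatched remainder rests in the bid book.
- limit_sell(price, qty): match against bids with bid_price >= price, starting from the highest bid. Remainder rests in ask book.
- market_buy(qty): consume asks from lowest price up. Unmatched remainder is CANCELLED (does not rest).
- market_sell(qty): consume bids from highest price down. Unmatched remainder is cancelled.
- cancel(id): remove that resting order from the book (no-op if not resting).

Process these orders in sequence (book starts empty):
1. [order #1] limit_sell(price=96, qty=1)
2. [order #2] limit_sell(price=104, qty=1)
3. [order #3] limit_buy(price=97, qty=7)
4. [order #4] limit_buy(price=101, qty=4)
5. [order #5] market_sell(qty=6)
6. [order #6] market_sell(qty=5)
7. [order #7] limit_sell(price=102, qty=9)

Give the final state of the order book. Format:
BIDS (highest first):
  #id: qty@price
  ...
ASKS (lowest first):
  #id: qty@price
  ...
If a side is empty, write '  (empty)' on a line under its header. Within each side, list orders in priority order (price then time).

After op 1 [order #1] limit_sell(price=96, qty=1): fills=none; bids=[-] asks=[#1:1@96]
After op 2 [order #2] limit_sell(price=104, qty=1): fills=none; bids=[-] asks=[#1:1@96 #2:1@104]
After op 3 [order #3] limit_buy(price=97, qty=7): fills=#3x#1:1@96; bids=[#3:6@97] asks=[#2:1@104]
After op 4 [order #4] limit_buy(price=101, qty=4): fills=none; bids=[#4:4@101 #3:6@97] asks=[#2:1@104]
After op 5 [order #5] market_sell(qty=6): fills=#4x#5:4@101 #3x#5:2@97; bids=[#3:4@97] asks=[#2:1@104]
After op 6 [order #6] market_sell(qty=5): fills=#3x#6:4@97; bids=[-] asks=[#2:1@104]
After op 7 [order #7] limit_sell(price=102, qty=9): fills=none; bids=[-] asks=[#7:9@102 #2:1@104]

Answer: BIDS (highest first):
  (empty)
ASKS (lowest first):
  #7: 9@102
  #2: 1@104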